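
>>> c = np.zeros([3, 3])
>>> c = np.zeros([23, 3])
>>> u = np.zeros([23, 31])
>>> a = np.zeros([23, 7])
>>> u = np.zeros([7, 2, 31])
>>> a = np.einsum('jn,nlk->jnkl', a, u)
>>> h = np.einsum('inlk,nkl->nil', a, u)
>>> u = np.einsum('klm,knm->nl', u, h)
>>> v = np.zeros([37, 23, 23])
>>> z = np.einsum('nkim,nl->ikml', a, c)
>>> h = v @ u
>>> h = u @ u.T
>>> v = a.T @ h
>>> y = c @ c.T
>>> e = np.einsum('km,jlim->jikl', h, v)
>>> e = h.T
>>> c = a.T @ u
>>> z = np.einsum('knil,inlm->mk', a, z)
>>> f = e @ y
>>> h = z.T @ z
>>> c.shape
(2, 31, 7, 2)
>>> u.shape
(23, 2)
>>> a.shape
(23, 7, 31, 2)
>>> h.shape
(23, 23)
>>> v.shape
(2, 31, 7, 23)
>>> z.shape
(3, 23)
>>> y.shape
(23, 23)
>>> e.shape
(23, 23)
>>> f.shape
(23, 23)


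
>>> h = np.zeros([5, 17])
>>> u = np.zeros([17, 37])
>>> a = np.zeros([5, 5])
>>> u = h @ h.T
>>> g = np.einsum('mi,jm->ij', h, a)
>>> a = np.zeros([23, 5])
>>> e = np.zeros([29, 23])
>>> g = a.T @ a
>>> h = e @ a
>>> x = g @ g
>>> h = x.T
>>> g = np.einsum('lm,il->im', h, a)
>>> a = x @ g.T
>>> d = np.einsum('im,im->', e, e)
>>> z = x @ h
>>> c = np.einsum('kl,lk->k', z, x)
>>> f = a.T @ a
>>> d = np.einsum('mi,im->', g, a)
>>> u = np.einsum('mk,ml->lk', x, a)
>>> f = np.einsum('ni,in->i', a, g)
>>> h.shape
(5, 5)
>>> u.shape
(23, 5)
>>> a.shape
(5, 23)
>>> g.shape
(23, 5)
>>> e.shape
(29, 23)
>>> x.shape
(5, 5)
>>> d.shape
()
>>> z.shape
(5, 5)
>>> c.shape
(5,)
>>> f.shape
(23,)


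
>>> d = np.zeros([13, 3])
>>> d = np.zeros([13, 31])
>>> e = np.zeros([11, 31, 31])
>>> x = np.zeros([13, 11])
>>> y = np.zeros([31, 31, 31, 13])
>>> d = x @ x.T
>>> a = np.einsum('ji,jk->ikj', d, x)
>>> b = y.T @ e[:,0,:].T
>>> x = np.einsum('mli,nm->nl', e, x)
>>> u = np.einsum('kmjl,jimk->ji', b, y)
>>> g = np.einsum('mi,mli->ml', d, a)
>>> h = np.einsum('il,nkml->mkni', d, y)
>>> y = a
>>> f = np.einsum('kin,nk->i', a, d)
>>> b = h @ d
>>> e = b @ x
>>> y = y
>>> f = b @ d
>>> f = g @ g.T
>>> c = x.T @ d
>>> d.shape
(13, 13)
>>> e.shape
(31, 31, 31, 31)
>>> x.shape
(13, 31)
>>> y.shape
(13, 11, 13)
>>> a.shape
(13, 11, 13)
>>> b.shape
(31, 31, 31, 13)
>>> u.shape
(31, 31)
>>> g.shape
(13, 11)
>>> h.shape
(31, 31, 31, 13)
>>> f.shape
(13, 13)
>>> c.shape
(31, 13)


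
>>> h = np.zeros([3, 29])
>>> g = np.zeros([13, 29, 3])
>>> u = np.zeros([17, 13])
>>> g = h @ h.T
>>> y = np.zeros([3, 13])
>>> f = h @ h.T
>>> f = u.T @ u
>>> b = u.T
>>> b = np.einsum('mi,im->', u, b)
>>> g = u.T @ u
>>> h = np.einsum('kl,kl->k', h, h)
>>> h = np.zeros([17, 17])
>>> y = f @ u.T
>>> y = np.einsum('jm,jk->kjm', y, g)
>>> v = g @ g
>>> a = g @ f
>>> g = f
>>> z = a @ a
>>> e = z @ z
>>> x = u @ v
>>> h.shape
(17, 17)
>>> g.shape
(13, 13)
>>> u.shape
(17, 13)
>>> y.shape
(13, 13, 17)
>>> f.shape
(13, 13)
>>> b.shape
()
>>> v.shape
(13, 13)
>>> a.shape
(13, 13)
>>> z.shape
(13, 13)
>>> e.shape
(13, 13)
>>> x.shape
(17, 13)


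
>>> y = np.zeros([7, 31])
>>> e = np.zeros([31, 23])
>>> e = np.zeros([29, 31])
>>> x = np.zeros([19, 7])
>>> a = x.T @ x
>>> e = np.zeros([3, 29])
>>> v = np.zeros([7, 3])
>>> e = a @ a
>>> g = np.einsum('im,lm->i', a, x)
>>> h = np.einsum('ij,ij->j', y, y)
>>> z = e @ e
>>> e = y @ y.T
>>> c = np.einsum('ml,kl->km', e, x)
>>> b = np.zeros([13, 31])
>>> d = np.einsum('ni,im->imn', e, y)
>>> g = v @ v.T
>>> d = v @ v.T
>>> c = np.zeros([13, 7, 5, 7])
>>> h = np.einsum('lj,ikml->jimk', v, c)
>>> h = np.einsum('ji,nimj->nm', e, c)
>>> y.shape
(7, 31)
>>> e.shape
(7, 7)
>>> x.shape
(19, 7)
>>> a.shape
(7, 7)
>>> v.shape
(7, 3)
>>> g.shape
(7, 7)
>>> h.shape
(13, 5)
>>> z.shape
(7, 7)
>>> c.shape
(13, 7, 5, 7)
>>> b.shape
(13, 31)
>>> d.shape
(7, 7)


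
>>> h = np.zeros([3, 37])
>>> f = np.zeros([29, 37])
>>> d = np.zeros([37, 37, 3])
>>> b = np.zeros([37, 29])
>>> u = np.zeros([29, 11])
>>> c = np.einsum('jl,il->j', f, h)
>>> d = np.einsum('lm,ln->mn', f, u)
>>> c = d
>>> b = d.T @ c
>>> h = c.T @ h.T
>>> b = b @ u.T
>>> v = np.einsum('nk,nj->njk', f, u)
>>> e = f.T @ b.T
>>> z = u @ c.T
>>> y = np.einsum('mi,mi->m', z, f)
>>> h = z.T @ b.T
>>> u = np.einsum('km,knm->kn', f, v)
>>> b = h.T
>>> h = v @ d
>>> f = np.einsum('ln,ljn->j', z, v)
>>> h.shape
(29, 11, 11)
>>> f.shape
(11,)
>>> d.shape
(37, 11)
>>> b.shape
(11, 37)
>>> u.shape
(29, 11)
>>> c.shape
(37, 11)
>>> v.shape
(29, 11, 37)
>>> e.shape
(37, 11)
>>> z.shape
(29, 37)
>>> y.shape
(29,)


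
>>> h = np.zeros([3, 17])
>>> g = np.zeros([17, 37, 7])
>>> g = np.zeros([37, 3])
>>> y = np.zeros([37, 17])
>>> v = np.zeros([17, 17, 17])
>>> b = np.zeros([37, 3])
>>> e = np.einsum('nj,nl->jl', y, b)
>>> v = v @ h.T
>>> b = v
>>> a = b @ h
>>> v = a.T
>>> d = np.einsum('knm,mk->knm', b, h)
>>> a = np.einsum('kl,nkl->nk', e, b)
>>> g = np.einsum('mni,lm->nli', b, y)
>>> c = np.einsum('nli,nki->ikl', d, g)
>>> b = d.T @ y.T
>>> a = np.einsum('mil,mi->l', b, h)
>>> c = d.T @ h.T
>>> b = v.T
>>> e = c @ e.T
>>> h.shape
(3, 17)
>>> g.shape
(17, 37, 3)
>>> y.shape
(37, 17)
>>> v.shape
(17, 17, 17)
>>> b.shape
(17, 17, 17)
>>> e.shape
(3, 17, 17)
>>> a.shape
(37,)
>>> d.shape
(17, 17, 3)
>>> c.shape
(3, 17, 3)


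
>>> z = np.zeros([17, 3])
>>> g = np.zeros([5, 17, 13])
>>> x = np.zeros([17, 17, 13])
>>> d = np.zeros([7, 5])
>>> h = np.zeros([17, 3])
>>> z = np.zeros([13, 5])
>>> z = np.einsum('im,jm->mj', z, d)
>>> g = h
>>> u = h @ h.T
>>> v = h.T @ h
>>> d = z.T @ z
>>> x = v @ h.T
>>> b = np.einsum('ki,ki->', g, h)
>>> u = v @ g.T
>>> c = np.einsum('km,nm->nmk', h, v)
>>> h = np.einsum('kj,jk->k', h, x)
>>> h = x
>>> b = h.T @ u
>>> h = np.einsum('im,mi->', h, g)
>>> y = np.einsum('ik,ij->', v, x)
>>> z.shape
(5, 7)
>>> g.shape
(17, 3)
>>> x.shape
(3, 17)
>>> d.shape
(7, 7)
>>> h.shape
()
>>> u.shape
(3, 17)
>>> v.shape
(3, 3)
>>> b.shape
(17, 17)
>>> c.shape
(3, 3, 17)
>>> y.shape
()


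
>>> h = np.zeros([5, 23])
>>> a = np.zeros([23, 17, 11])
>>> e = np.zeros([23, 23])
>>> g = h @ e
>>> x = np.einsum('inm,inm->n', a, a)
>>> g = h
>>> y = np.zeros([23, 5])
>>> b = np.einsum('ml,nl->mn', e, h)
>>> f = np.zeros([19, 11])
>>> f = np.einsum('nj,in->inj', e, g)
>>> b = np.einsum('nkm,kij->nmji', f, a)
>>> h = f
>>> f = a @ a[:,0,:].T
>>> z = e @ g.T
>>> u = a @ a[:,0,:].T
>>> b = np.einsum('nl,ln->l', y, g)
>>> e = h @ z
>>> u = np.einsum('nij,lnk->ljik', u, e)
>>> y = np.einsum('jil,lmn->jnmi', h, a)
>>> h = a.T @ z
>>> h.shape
(11, 17, 5)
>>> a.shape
(23, 17, 11)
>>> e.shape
(5, 23, 5)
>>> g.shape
(5, 23)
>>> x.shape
(17,)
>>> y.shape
(5, 11, 17, 23)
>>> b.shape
(5,)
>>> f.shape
(23, 17, 23)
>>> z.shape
(23, 5)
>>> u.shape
(5, 23, 17, 5)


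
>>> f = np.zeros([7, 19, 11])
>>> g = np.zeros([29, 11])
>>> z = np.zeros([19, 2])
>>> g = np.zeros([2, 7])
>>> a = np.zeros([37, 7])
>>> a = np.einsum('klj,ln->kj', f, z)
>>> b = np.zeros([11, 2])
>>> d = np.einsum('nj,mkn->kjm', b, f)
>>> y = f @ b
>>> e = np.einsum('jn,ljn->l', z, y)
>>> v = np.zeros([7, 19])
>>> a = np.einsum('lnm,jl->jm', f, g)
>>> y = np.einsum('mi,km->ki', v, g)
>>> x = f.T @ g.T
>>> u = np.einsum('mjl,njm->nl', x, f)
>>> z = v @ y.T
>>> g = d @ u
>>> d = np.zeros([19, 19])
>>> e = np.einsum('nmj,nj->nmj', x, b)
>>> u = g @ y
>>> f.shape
(7, 19, 11)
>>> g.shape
(19, 2, 2)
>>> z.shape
(7, 2)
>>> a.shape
(2, 11)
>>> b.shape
(11, 2)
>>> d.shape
(19, 19)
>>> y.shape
(2, 19)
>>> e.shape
(11, 19, 2)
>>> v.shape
(7, 19)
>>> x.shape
(11, 19, 2)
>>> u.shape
(19, 2, 19)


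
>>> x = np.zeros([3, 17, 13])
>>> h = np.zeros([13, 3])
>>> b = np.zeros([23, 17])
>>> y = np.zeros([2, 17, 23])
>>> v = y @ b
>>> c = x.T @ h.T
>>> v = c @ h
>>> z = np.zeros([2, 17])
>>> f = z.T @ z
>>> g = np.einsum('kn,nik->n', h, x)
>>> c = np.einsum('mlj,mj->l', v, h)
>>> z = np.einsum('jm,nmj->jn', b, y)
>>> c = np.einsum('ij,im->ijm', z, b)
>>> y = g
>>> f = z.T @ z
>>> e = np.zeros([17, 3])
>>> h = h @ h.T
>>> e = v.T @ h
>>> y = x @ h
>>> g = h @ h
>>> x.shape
(3, 17, 13)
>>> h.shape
(13, 13)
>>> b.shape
(23, 17)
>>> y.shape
(3, 17, 13)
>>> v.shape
(13, 17, 3)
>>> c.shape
(23, 2, 17)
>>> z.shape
(23, 2)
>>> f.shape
(2, 2)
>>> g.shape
(13, 13)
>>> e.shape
(3, 17, 13)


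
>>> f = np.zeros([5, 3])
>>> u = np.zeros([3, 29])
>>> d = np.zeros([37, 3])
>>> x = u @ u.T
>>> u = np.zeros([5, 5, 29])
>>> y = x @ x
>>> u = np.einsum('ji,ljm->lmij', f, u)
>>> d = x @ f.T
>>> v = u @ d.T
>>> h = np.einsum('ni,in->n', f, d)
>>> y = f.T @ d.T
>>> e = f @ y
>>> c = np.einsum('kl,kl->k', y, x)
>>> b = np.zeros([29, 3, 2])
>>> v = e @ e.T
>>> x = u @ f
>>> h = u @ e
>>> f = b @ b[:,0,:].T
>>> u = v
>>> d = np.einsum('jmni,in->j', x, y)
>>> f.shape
(29, 3, 29)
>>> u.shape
(5, 5)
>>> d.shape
(5,)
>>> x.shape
(5, 29, 3, 3)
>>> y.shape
(3, 3)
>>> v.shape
(5, 5)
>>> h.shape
(5, 29, 3, 3)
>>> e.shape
(5, 3)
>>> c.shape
(3,)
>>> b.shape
(29, 3, 2)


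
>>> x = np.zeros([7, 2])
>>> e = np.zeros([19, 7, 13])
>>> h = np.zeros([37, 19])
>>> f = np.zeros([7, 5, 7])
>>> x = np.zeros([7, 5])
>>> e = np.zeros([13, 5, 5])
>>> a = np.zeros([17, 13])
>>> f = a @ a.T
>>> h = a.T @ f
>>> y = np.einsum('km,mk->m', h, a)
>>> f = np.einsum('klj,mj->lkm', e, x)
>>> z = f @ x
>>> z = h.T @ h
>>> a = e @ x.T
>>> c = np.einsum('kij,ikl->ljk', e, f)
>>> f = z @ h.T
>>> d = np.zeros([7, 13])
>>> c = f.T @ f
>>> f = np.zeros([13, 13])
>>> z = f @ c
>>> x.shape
(7, 5)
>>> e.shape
(13, 5, 5)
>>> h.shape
(13, 17)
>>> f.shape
(13, 13)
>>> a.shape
(13, 5, 7)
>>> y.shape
(17,)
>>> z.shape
(13, 13)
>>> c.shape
(13, 13)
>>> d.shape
(7, 13)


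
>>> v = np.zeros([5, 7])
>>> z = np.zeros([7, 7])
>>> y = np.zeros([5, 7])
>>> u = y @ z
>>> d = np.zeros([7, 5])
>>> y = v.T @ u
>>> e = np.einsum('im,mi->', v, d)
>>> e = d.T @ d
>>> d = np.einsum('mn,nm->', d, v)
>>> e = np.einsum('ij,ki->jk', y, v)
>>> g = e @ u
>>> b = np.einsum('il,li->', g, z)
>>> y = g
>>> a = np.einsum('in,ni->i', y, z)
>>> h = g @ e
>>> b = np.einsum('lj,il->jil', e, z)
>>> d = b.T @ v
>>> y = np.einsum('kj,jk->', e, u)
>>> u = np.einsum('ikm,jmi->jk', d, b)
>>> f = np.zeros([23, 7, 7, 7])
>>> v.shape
(5, 7)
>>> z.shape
(7, 7)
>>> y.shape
()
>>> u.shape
(5, 7)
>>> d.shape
(7, 7, 7)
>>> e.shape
(7, 5)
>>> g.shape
(7, 7)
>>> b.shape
(5, 7, 7)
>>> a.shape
(7,)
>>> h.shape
(7, 5)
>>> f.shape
(23, 7, 7, 7)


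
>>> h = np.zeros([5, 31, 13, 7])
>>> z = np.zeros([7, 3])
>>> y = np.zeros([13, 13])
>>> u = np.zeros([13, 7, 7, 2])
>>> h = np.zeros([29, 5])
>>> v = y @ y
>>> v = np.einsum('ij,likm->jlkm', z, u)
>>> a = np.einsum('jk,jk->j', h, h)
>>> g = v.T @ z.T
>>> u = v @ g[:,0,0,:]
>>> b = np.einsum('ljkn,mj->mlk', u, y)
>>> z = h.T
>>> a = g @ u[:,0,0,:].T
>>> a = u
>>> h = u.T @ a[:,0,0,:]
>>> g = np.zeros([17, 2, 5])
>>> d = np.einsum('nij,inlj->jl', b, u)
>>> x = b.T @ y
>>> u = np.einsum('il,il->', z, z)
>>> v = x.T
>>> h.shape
(7, 7, 13, 7)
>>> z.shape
(5, 29)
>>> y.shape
(13, 13)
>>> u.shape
()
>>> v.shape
(13, 3, 7)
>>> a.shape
(3, 13, 7, 7)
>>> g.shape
(17, 2, 5)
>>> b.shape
(13, 3, 7)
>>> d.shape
(7, 7)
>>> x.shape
(7, 3, 13)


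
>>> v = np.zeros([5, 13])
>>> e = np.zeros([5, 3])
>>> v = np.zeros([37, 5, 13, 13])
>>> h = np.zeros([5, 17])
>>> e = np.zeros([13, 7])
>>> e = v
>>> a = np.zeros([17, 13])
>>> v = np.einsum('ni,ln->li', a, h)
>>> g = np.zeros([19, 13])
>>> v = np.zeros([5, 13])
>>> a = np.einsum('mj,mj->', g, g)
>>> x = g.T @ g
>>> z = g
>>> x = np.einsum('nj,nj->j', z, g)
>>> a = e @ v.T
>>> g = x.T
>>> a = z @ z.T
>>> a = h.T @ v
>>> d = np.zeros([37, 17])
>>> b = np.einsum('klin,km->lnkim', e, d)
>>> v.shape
(5, 13)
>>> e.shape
(37, 5, 13, 13)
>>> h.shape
(5, 17)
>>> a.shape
(17, 13)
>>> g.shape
(13,)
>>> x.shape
(13,)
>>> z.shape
(19, 13)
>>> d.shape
(37, 17)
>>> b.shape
(5, 13, 37, 13, 17)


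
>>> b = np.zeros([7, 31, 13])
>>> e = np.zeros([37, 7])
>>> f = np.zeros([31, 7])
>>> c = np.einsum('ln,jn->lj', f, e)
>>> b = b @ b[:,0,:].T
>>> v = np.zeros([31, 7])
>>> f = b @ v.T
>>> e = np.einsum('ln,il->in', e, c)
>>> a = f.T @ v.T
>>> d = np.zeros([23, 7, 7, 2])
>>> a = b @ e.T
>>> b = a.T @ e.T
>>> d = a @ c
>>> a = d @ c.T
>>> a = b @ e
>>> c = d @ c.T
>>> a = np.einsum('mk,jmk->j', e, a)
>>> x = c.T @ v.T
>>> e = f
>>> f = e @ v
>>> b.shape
(31, 31, 31)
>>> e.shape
(7, 31, 31)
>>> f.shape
(7, 31, 7)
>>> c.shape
(7, 31, 31)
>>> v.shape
(31, 7)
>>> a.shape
(31,)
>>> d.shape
(7, 31, 37)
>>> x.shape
(31, 31, 31)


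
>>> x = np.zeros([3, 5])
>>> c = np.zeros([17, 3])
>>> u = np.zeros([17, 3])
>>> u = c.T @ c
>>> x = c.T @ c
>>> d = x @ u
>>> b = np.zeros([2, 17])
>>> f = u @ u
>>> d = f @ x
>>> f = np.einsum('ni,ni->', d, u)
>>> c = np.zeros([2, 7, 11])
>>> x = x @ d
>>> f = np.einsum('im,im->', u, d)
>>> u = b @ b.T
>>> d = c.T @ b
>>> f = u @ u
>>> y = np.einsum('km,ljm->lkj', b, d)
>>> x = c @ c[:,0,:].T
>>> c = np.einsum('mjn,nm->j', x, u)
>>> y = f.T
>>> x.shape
(2, 7, 2)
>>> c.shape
(7,)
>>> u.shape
(2, 2)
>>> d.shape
(11, 7, 17)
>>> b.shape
(2, 17)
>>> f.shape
(2, 2)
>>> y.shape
(2, 2)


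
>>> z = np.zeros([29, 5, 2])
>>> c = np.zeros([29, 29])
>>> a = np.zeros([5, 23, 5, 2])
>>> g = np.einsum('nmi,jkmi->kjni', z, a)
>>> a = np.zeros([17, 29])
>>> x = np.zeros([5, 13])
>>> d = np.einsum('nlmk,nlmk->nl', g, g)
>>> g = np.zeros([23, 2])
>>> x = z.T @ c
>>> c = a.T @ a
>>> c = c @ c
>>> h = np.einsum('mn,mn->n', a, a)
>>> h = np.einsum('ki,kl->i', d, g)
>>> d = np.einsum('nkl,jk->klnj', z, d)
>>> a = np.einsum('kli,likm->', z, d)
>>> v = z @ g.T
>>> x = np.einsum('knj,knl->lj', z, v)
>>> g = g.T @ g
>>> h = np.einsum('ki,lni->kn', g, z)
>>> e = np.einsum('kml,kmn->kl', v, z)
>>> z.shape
(29, 5, 2)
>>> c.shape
(29, 29)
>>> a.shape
()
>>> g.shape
(2, 2)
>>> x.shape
(23, 2)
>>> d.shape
(5, 2, 29, 23)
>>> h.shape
(2, 5)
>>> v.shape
(29, 5, 23)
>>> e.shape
(29, 23)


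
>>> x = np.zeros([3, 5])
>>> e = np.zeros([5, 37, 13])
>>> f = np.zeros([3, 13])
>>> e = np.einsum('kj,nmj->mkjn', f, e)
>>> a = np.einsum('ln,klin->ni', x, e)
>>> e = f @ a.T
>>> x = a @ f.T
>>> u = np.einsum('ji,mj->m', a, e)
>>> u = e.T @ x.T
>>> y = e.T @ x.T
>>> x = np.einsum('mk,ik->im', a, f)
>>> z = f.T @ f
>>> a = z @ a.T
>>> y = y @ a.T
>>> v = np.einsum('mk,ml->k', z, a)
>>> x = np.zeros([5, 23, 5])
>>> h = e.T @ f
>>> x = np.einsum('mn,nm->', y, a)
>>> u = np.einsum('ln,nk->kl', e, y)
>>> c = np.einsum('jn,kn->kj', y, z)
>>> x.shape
()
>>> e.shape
(3, 5)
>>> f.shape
(3, 13)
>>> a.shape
(13, 5)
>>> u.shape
(13, 3)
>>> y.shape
(5, 13)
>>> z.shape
(13, 13)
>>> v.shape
(13,)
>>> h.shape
(5, 13)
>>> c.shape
(13, 5)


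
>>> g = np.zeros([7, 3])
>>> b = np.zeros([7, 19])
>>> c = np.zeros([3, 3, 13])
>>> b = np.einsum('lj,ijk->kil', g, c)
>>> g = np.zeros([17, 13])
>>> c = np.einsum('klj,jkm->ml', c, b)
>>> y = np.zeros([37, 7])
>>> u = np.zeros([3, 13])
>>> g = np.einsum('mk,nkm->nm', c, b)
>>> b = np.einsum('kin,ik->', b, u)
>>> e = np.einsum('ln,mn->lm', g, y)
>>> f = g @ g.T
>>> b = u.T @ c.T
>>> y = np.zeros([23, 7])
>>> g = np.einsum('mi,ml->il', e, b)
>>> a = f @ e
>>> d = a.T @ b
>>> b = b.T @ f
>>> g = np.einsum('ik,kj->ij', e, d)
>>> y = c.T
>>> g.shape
(13, 7)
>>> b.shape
(7, 13)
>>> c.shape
(7, 3)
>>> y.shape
(3, 7)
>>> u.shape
(3, 13)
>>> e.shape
(13, 37)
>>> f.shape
(13, 13)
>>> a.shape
(13, 37)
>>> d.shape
(37, 7)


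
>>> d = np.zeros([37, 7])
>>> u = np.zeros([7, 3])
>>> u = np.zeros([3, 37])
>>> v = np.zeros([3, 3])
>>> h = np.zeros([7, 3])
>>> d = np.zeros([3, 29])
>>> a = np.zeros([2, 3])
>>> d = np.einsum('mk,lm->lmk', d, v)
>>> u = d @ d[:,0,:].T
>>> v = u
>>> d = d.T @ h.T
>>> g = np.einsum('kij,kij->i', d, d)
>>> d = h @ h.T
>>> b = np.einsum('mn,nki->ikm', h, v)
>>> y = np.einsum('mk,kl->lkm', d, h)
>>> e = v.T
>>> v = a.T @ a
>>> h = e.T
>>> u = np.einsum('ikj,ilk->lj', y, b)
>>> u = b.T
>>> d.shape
(7, 7)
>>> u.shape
(7, 3, 3)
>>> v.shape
(3, 3)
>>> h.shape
(3, 3, 3)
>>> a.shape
(2, 3)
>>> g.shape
(3,)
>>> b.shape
(3, 3, 7)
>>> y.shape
(3, 7, 7)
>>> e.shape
(3, 3, 3)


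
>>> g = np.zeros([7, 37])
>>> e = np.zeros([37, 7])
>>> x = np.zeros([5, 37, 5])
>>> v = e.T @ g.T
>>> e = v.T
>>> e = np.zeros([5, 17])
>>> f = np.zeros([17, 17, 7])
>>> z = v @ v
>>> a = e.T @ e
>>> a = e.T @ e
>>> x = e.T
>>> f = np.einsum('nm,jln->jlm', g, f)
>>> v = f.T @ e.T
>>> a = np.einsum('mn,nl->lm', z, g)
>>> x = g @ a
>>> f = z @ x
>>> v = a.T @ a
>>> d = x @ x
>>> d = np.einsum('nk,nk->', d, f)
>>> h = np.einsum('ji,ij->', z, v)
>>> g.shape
(7, 37)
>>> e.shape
(5, 17)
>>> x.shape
(7, 7)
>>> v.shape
(7, 7)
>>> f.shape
(7, 7)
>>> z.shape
(7, 7)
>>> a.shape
(37, 7)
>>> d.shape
()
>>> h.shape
()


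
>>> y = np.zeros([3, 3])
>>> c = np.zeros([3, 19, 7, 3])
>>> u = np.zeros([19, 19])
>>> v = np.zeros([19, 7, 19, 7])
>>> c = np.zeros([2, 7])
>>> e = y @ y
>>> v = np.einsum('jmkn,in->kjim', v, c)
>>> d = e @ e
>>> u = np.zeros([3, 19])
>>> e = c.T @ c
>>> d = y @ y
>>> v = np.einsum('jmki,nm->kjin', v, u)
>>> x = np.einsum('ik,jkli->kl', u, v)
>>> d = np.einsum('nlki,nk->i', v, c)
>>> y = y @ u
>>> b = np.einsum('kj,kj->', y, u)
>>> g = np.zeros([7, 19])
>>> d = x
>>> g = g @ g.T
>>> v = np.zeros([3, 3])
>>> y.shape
(3, 19)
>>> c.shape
(2, 7)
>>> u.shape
(3, 19)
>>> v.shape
(3, 3)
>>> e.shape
(7, 7)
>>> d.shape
(19, 7)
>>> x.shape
(19, 7)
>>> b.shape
()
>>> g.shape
(7, 7)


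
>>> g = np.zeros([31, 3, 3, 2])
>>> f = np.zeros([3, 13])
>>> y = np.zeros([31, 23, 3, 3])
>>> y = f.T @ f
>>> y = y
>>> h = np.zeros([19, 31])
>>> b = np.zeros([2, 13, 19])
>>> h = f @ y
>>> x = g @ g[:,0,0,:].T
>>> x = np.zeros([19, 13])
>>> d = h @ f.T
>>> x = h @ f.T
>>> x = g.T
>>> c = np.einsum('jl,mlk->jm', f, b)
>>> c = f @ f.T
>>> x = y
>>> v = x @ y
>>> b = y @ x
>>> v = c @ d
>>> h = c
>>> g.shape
(31, 3, 3, 2)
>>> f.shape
(3, 13)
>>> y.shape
(13, 13)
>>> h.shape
(3, 3)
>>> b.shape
(13, 13)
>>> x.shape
(13, 13)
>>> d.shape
(3, 3)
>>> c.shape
(3, 3)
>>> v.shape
(3, 3)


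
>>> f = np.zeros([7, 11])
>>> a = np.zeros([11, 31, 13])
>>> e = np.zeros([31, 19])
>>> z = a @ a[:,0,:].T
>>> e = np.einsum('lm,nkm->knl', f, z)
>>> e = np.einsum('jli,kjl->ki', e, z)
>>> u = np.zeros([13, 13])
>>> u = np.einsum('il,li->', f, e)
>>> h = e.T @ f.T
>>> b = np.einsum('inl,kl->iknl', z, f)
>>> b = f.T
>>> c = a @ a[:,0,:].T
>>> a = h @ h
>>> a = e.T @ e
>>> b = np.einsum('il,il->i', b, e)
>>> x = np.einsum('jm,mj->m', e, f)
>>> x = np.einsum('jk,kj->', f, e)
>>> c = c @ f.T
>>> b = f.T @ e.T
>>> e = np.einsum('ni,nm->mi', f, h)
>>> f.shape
(7, 11)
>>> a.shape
(7, 7)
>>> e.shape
(7, 11)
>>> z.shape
(11, 31, 11)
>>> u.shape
()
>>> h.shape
(7, 7)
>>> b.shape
(11, 11)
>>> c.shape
(11, 31, 7)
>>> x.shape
()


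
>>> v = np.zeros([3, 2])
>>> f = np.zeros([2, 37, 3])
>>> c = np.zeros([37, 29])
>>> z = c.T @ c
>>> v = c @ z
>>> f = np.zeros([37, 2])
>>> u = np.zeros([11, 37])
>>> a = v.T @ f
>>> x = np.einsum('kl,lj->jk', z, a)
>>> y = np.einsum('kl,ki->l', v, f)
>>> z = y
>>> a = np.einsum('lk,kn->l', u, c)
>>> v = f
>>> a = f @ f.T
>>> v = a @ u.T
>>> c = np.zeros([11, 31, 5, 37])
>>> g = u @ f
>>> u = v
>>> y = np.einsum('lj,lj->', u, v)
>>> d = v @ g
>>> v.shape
(37, 11)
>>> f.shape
(37, 2)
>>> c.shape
(11, 31, 5, 37)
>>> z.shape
(29,)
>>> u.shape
(37, 11)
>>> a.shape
(37, 37)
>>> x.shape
(2, 29)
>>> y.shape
()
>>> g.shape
(11, 2)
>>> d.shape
(37, 2)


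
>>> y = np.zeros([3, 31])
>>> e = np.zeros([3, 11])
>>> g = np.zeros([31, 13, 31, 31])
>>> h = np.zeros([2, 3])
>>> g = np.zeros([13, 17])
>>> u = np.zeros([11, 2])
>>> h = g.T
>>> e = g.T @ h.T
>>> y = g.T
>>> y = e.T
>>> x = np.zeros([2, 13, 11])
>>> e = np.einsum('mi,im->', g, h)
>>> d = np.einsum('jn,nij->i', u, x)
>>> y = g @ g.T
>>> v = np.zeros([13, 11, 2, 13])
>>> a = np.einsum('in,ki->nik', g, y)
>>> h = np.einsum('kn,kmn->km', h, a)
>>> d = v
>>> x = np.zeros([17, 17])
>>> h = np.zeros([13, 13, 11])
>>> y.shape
(13, 13)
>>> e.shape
()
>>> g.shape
(13, 17)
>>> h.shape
(13, 13, 11)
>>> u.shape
(11, 2)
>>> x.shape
(17, 17)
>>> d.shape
(13, 11, 2, 13)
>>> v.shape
(13, 11, 2, 13)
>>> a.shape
(17, 13, 13)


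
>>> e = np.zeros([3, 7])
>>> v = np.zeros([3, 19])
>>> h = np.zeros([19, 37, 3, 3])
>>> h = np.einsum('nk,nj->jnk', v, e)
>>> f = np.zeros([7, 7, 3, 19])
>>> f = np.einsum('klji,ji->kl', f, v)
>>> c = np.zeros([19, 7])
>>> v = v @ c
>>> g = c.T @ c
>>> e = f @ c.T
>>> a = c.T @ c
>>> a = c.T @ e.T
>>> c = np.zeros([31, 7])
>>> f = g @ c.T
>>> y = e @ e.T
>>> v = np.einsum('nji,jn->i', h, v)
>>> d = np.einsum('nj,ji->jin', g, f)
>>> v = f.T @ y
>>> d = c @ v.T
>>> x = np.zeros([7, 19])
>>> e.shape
(7, 19)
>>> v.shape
(31, 7)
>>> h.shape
(7, 3, 19)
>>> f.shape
(7, 31)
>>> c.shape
(31, 7)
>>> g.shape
(7, 7)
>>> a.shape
(7, 7)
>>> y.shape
(7, 7)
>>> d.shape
(31, 31)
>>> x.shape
(7, 19)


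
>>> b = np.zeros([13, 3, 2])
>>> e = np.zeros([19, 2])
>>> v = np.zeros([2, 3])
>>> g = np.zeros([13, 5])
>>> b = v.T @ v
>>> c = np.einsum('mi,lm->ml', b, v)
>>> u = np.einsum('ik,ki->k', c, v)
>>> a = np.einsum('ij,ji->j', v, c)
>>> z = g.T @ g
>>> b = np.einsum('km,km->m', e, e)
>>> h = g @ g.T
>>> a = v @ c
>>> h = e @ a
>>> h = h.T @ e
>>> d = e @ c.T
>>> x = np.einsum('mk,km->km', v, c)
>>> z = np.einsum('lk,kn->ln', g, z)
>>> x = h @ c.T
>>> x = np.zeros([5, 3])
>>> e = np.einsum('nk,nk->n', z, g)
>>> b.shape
(2,)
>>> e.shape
(13,)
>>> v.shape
(2, 3)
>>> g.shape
(13, 5)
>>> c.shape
(3, 2)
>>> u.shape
(2,)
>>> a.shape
(2, 2)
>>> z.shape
(13, 5)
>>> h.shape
(2, 2)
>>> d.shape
(19, 3)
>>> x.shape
(5, 3)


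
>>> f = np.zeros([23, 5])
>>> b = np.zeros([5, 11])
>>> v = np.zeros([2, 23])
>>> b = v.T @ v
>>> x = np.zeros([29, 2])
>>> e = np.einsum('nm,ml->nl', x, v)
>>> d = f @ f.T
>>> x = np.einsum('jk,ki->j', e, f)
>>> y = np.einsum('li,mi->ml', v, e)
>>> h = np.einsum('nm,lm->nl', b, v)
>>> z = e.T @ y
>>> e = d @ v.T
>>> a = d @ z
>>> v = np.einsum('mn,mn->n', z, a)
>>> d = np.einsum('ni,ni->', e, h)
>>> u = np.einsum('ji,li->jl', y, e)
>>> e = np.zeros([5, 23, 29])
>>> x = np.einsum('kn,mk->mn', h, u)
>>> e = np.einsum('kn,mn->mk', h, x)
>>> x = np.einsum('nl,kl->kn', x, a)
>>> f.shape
(23, 5)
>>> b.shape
(23, 23)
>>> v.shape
(2,)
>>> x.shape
(23, 29)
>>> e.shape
(29, 23)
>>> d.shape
()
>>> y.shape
(29, 2)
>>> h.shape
(23, 2)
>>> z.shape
(23, 2)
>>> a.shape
(23, 2)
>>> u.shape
(29, 23)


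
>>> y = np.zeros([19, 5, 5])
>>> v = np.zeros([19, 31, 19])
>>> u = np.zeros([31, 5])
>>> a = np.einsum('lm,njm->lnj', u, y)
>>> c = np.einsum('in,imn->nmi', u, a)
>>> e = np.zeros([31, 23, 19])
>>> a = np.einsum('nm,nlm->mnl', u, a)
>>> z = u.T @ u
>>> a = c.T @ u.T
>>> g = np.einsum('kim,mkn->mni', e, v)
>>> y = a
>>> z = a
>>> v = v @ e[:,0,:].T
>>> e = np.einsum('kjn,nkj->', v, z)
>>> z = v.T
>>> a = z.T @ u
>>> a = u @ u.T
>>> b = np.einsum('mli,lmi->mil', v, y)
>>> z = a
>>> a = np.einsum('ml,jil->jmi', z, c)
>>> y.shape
(31, 19, 31)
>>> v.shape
(19, 31, 31)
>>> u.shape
(31, 5)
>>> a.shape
(5, 31, 19)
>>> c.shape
(5, 19, 31)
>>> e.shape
()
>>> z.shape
(31, 31)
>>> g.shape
(19, 19, 23)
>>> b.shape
(19, 31, 31)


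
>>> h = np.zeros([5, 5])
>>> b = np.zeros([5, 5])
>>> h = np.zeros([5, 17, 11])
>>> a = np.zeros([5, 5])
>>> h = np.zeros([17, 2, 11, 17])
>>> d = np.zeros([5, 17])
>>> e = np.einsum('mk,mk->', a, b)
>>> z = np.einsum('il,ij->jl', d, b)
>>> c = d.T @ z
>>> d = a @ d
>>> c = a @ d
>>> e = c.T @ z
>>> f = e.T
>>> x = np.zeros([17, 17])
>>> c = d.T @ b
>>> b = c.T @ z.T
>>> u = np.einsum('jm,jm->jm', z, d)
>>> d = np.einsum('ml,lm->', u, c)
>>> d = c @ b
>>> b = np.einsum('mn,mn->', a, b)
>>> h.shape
(17, 2, 11, 17)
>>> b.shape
()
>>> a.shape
(5, 5)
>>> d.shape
(17, 5)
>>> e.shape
(17, 17)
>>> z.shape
(5, 17)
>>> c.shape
(17, 5)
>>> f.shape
(17, 17)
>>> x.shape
(17, 17)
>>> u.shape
(5, 17)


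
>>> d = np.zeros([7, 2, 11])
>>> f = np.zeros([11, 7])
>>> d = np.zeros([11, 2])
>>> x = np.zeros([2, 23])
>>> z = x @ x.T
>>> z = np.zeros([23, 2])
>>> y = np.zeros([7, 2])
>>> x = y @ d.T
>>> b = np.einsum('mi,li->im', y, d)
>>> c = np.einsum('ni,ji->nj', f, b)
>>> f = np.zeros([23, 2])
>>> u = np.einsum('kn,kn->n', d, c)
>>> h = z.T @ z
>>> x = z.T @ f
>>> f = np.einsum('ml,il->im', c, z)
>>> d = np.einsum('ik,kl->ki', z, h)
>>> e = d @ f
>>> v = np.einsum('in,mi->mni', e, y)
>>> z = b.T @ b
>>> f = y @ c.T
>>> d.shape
(2, 23)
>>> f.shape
(7, 11)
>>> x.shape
(2, 2)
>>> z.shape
(7, 7)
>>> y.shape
(7, 2)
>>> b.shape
(2, 7)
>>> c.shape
(11, 2)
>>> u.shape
(2,)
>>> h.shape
(2, 2)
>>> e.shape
(2, 11)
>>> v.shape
(7, 11, 2)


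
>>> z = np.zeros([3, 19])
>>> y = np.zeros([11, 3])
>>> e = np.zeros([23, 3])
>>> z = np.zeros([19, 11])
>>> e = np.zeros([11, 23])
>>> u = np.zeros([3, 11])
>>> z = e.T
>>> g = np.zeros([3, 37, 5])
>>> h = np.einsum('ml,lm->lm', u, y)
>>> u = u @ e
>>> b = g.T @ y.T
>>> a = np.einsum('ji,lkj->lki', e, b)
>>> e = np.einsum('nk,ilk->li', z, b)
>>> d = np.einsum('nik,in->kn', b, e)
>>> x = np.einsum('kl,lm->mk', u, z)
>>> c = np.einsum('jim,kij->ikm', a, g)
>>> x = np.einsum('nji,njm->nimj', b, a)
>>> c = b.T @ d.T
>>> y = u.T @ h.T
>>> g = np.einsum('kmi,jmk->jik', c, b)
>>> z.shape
(23, 11)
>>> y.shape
(23, 11)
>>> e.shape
(37, 5)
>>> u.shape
(3, 23)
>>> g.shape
(5, 11, 11)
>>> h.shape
(11, 3)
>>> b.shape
(5, 37, 11)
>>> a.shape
(5, 37, 23)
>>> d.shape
(11, 5)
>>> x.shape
(5, 11, 23, 37)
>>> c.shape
(11, 37, 11)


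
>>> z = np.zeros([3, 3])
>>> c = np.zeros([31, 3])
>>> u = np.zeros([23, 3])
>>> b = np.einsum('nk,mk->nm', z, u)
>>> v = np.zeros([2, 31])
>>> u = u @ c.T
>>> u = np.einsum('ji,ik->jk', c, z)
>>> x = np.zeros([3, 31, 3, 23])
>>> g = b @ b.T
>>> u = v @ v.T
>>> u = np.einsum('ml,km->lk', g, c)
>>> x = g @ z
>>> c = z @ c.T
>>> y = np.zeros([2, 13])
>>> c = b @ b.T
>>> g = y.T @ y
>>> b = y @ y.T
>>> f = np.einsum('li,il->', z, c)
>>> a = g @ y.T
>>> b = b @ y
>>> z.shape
(3, 3)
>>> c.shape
(3, 3)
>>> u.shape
(3, 31)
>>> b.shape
(2, 13)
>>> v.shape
(2, 31)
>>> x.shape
(3, 3)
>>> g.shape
(13, 13)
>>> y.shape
(2, 13)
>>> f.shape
()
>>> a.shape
(13, 2)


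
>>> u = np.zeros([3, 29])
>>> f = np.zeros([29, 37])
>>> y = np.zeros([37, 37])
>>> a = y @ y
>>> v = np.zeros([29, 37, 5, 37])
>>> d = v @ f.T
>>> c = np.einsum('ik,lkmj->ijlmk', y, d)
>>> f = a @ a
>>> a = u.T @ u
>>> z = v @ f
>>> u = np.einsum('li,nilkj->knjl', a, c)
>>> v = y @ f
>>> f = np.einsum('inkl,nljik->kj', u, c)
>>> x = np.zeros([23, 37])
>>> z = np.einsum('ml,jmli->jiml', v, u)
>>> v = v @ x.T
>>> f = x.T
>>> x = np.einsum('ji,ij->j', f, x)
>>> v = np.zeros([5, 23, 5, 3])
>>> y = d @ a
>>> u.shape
(5, 37, 37, 29)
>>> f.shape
(37, 23)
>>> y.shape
(29, 37, 5, 29)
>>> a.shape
(29, 29)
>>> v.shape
(5, 23, 5, 3)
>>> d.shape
(29, 37, 5, 29)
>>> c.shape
(37, 29, 29, 5, 37)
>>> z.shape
(5, 29, 37, 37)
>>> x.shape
(37,)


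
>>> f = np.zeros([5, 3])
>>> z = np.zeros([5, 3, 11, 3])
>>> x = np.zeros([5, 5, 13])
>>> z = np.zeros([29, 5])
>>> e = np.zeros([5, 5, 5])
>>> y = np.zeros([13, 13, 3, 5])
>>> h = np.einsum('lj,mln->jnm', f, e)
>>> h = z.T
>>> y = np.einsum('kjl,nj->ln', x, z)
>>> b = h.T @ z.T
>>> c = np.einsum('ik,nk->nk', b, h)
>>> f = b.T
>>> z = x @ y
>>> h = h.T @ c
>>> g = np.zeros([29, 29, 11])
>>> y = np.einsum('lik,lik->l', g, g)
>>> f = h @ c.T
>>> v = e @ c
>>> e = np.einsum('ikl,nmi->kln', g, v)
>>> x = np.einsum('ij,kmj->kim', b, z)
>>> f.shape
(29, 5)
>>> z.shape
(5, 5, 29)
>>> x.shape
(5, 29, 5)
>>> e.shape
(29, 11, 5)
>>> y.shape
(29,)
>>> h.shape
(29, 29)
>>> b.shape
(29, 29)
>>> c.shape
(5, 29)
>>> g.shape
(29, 29, 11)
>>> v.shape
(5, 5, 29)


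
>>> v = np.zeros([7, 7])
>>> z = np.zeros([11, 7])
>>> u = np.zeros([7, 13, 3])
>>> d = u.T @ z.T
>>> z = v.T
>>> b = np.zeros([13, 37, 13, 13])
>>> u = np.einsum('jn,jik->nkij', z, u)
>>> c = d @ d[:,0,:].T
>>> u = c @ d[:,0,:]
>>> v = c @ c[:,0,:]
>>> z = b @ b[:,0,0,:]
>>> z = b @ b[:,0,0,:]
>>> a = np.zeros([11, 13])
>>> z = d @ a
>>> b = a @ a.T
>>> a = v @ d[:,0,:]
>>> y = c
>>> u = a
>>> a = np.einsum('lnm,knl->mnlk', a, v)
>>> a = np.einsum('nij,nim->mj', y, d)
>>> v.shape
(3, 13, 3)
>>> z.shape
(3, 13, 13)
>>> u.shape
(3, 13, 11)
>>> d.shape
(3, 13, 11)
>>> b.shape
(11, 11)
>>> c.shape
(3, 13, 3)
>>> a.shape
(11, 3)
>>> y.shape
(3, 13, 3)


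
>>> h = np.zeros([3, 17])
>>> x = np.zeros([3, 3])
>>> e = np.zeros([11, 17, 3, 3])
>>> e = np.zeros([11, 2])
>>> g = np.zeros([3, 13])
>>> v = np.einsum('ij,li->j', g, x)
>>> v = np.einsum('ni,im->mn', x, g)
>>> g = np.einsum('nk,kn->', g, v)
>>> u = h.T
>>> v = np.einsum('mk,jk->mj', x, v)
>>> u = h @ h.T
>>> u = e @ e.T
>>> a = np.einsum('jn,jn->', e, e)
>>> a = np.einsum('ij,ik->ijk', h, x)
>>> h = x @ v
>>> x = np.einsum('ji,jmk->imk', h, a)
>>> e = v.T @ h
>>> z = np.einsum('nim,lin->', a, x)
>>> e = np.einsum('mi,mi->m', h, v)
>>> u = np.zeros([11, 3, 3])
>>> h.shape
(3, 13)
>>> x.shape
(13, 17, 3)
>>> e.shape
(3,)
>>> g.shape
()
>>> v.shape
(3, 13)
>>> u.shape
(11, 3, 3)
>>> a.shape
(3, 17, 3)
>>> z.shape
()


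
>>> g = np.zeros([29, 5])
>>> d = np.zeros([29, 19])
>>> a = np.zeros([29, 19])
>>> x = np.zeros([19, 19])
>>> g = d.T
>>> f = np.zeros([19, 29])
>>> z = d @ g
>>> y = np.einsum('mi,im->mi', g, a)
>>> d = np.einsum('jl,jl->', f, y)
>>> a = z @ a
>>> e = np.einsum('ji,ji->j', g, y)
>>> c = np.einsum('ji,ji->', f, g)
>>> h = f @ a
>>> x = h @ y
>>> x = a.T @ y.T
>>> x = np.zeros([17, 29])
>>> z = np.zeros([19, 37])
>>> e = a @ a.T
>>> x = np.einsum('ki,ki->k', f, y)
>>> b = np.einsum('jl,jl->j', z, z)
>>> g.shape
(19, 29)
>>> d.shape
()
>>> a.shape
(29, 19)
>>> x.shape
(19,)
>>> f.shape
(19, 29)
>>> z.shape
(19, 37)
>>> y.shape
(19, 29)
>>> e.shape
(29, 29)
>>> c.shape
()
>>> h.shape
(19, 19)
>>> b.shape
(19,)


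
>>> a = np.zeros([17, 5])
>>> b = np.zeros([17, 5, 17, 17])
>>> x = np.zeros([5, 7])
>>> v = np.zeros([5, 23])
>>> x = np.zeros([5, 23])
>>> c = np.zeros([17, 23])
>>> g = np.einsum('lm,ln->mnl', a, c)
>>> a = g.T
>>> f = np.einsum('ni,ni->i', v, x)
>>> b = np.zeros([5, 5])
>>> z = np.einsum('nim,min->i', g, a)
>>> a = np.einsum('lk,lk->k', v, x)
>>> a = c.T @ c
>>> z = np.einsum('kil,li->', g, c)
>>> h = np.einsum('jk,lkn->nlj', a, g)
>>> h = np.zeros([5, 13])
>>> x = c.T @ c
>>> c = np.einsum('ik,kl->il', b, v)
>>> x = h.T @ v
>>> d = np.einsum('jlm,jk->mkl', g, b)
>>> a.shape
(23, 23)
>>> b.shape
(5, 5)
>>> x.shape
(13, 23)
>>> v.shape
(5, 23)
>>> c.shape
(5, 23)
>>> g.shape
(5, 23, 17)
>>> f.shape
(23,)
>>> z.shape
()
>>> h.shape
(5, 13)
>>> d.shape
(17, 5, 23)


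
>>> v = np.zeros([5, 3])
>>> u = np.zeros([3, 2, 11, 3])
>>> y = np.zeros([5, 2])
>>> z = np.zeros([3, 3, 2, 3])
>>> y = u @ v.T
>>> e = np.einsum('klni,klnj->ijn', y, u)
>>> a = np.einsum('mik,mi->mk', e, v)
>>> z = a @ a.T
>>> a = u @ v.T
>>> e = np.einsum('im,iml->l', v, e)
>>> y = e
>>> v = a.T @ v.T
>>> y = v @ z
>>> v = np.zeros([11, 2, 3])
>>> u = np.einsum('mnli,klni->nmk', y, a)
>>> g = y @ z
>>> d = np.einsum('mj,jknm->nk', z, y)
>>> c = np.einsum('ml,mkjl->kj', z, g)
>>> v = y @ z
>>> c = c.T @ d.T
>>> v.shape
(5, 11, 2, 5)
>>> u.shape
(11, 5, 3)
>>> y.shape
(5, 11, 2, 5)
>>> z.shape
(5, 5)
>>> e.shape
(11,)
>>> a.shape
(3, 2, 11, 5)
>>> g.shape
(5, 11, 2, 5)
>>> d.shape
(2, 11)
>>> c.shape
(2, 2)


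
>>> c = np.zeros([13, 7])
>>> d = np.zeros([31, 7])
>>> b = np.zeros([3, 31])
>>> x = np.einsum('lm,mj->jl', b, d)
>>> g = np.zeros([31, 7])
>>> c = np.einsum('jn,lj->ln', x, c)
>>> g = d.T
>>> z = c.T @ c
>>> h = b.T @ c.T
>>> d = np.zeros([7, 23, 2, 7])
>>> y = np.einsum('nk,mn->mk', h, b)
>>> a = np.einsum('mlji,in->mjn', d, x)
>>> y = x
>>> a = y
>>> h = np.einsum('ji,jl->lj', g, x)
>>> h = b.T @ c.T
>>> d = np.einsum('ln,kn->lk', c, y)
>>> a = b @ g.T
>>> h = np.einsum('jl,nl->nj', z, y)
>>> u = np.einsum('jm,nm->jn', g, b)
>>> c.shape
(13, 3)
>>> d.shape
(13, 7)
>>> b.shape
(3, 31)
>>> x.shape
(7, 3)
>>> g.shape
(7, 31)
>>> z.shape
(3, 3)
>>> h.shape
(7, 3)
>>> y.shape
(7, 3)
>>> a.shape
(3, 7)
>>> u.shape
(7, 3)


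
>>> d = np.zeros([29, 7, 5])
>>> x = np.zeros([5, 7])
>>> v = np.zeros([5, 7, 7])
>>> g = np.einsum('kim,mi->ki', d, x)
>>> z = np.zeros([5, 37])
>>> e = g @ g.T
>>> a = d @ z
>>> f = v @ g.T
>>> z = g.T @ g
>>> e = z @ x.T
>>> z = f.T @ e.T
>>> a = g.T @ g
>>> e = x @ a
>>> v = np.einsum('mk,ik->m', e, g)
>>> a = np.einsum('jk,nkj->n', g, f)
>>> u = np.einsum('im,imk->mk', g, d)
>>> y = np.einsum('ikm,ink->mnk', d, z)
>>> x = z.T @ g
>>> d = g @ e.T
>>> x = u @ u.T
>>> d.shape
(29, 5)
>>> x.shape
(7, 7)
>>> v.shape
(5,)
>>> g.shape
(29, 7)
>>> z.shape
(29, 7, 7)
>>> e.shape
(5, 7)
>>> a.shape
(5,)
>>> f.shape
(5, 7, 29)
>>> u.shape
(7, 5)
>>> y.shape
(5, 7, 7)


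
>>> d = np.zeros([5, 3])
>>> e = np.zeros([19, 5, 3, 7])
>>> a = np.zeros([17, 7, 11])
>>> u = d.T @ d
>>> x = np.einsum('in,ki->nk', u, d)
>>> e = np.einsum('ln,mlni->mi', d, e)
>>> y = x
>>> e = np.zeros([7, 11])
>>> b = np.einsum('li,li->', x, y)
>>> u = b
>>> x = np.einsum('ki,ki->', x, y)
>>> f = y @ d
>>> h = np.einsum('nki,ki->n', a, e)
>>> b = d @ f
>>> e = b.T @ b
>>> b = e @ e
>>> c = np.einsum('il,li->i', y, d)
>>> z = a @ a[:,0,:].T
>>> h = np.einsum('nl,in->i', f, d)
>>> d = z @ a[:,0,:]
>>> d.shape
(17, 7, 11)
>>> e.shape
(3, 3)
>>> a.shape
(17, 7, 11)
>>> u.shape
()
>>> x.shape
()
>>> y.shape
(3, 5)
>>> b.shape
(3, 3)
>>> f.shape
(3, 3)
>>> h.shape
(5,)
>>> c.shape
(3,)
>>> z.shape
(17, 7, 17)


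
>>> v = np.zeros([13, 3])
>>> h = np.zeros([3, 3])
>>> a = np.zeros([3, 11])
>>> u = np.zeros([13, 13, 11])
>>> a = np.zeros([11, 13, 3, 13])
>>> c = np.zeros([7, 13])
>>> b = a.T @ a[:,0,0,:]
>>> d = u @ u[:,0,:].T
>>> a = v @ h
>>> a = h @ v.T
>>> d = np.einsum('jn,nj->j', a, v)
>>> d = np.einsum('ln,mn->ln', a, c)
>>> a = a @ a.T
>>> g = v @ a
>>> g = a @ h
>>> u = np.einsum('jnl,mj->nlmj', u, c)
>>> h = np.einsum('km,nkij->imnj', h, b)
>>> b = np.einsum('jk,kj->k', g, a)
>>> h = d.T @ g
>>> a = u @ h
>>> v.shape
(13, 3)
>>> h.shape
(13, 3)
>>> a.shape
(13, 11, 7, 3)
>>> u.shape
(13, 11, 7, 13)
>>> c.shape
(7, 13)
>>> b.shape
(3,)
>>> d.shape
(3, 13)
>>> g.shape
(3, 3)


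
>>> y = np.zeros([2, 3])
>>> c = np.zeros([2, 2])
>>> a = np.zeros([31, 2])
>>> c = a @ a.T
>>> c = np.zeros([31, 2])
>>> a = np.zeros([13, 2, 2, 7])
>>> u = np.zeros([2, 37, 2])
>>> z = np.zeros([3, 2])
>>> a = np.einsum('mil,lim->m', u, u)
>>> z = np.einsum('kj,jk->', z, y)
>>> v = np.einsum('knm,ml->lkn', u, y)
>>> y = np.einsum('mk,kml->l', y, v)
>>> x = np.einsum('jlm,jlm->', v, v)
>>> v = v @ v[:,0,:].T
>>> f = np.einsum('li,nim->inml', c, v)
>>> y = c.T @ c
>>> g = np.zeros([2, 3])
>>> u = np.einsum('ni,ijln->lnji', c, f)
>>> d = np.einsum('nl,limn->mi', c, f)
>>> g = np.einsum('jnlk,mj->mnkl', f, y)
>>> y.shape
(2, 2)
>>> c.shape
(31, 2)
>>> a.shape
(2,)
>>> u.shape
(3, 31, 3, 2)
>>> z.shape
()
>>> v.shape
(3, 2, 3)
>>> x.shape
()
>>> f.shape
(2, 3, 3, 31)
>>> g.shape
(2, 3, 31, 3)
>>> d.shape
(3, 3)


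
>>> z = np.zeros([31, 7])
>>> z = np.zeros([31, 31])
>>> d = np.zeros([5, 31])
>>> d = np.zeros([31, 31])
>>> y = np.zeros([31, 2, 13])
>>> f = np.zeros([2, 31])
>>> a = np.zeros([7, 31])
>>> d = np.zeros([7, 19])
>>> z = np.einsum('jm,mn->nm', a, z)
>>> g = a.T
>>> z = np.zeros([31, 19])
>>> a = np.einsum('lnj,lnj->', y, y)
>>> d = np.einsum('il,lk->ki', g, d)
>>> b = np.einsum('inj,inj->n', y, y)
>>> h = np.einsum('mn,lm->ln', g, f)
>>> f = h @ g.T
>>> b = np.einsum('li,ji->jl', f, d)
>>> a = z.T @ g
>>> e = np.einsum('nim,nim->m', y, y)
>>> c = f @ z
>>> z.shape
(31, 19)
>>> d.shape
(19, 31)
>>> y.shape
(31, 2, 13)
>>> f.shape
(2, 31)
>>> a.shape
(19, 7)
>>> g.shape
(31, 7)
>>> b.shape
(19, 2)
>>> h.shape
(2, 7)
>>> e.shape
(13,)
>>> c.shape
(2, 19)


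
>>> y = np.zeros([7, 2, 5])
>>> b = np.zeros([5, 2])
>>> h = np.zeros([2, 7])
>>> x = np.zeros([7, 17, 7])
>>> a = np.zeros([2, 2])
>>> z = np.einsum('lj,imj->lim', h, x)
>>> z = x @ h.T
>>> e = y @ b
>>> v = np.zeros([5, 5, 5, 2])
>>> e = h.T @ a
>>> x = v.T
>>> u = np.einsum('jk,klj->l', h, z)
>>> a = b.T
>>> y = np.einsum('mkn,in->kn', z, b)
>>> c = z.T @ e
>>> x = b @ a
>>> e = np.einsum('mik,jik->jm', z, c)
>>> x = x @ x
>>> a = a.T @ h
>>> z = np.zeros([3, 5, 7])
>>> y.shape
(17, 2)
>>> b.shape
(5, 2)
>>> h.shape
(2, 7)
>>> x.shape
(5, 5)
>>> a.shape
(5, 7)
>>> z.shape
(3, 5, 7)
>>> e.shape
(2, 7)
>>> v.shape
(5, 5, 5, 2)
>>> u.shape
(17,)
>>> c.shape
(2, 17, 2)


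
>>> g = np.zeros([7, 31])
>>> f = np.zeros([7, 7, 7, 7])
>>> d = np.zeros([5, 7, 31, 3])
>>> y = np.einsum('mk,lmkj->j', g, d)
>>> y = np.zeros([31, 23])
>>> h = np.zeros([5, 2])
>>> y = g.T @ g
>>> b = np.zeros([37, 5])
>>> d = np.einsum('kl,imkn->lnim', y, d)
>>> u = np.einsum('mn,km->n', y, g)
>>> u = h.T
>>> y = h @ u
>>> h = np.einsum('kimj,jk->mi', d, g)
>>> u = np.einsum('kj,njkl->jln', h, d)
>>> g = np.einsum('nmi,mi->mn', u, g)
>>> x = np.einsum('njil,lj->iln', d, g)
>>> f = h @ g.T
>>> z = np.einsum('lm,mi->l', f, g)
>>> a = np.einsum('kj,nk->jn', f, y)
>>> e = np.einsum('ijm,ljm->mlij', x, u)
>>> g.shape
(7, 3)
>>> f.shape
(5, 7)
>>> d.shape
(31, 3, 5, 7)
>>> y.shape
(5, 5)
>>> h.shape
(5, 3)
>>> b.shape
(37, 5)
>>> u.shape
(3, 7, 31)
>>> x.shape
(5, 7, 31)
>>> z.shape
(5,)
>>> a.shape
(7, 5)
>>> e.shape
(31, 3, 5, 7)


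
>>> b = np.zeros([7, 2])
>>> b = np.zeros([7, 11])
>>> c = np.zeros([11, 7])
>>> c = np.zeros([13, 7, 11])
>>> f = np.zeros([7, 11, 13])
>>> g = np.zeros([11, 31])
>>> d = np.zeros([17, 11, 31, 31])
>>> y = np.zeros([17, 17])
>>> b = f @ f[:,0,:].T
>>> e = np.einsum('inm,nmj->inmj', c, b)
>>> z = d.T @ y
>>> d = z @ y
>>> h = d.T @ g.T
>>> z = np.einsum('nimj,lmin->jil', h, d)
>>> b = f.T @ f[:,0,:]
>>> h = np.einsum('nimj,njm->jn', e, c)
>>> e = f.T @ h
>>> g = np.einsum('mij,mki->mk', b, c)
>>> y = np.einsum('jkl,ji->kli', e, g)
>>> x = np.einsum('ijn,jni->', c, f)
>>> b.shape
(13, 11, 13)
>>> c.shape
(13, 7, 11)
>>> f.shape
(7, 11, 13)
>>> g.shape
(13, 7)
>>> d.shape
(31, 31, 11, 17)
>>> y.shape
(11, 13, 7)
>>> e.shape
(13, 11, 13)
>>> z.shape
(11, 11, 31)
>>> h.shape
(7, 13)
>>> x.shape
()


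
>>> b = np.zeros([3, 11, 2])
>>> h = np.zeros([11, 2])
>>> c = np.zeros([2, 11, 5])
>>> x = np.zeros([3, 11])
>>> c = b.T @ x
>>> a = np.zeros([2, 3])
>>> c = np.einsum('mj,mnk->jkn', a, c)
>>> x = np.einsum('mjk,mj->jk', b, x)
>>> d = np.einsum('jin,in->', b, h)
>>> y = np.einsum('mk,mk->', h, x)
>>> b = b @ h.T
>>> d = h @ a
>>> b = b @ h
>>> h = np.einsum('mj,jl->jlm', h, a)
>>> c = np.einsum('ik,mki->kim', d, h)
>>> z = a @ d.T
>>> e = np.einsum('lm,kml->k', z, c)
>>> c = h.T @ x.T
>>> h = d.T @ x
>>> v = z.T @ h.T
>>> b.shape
(3, 11, 2)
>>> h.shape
(3, 2)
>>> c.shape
(11, 3, 11)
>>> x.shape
(11, 2)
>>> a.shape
(2, 3)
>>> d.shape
(11, 3)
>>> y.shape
()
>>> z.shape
(2, 11)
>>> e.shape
(3,)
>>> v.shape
(11, 3)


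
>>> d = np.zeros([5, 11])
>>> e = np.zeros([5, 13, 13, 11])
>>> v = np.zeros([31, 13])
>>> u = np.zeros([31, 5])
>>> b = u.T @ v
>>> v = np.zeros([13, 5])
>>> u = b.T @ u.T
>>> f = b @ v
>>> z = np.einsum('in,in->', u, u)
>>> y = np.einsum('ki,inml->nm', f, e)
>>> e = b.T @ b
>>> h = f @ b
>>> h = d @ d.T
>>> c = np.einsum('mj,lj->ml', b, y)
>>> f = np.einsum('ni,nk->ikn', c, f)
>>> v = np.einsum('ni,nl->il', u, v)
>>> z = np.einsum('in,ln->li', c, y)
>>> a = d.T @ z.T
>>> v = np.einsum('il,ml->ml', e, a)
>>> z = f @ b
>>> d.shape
(5, 11)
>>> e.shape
(13, 13)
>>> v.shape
(11, 13)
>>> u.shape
(13, 31)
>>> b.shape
(5, 13)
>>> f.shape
(13, 5, 5)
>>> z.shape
(13, 5, 13)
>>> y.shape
(13, 13)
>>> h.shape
(5, 5)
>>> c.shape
(5, 13)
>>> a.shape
(11, 13)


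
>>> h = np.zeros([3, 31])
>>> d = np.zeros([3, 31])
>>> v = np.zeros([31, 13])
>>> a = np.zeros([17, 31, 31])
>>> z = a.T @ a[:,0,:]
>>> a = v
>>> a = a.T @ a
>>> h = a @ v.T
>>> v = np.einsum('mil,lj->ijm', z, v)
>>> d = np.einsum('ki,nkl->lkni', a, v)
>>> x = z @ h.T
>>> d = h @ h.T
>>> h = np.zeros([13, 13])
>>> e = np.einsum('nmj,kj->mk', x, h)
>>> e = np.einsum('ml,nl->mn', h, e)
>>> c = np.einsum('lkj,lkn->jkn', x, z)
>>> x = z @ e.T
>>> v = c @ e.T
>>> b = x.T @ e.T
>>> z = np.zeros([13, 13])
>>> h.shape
(13, 13)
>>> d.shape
(13, 13)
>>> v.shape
(13, 31, 13)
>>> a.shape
(13, 13)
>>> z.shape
(13, 13)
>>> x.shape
(31, 31, 13)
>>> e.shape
(13, 31)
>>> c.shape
(13, 31, 31)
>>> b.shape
(13, 31, 13)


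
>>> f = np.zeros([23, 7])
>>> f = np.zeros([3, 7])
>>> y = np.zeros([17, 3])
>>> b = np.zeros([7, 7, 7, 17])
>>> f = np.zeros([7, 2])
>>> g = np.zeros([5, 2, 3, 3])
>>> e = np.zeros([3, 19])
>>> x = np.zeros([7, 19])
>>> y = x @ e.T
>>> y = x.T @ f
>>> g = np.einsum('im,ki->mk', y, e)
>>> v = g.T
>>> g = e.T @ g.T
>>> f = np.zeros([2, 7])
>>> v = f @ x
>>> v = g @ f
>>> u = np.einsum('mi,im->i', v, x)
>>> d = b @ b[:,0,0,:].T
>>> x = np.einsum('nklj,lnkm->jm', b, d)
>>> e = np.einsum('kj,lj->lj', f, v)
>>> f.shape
(2, 7)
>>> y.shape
(19, 2)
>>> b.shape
(7, 7, 7, 17)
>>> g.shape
(19, 2)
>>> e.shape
(19, 7)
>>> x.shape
(17, 7)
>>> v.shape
(19, 7)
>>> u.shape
(7,)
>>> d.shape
(7, 7, 7, 7)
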